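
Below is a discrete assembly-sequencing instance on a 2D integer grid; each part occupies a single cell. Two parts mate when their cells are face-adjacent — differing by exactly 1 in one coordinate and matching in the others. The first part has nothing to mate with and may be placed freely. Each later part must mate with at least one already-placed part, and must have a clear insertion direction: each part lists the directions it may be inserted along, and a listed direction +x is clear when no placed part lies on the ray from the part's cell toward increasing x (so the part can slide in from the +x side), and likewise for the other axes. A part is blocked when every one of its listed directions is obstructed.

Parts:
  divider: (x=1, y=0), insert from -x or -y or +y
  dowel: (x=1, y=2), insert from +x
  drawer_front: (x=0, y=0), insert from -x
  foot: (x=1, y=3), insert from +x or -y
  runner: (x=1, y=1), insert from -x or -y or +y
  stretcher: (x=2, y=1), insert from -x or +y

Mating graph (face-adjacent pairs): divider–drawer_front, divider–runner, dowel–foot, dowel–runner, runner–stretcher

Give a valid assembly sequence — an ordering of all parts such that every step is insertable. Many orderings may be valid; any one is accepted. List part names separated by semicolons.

1. foot@(1, 3) [+x clear] — {foot}
2. dowel@(1, 2) [+x clear] — {dowel, foot}
3. runner@(1, 1) [-x clear] — {dowel, foot, runner}
4. divider@(1, 0) [-x clear] — {divider, dowel, foot, runner}
5. drawer_front@(0, 0) [-x clear] — {divider, dowel, drawer_front, foot, runner}
6. stretcher@(2, 1) [+y clear] — {divider, dowel, drawer_front, foot, runner, stretcher}

foot; dowel; runner; divider; drawer_front; stretcher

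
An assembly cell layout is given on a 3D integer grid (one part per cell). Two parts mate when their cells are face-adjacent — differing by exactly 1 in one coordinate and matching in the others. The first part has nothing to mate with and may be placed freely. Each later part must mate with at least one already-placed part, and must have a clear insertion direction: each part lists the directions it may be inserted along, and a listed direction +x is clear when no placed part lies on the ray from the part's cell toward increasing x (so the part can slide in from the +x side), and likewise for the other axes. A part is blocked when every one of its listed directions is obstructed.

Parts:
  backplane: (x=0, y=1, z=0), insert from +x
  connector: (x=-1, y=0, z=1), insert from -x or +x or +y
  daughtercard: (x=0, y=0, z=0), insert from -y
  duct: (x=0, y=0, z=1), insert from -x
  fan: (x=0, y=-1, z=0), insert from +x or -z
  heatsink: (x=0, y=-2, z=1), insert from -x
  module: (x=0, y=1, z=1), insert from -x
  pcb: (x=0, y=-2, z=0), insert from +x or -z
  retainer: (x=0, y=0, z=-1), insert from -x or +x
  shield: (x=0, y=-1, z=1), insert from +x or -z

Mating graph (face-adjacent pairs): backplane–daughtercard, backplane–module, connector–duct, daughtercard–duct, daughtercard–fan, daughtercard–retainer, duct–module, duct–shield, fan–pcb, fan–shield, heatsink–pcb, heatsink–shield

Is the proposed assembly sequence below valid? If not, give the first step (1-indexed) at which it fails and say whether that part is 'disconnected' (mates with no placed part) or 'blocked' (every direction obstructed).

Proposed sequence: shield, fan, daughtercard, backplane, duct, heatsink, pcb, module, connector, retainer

1. shield@(0, -1, 1) [+x clear] — {shield}
2. fan@(0, -1, 0) [+x clear] — {fan, shield}
3. daughtercard@(0, 0, 0) — -y all obstructed ⇒ blocked

Invalid at step 3 (blocked)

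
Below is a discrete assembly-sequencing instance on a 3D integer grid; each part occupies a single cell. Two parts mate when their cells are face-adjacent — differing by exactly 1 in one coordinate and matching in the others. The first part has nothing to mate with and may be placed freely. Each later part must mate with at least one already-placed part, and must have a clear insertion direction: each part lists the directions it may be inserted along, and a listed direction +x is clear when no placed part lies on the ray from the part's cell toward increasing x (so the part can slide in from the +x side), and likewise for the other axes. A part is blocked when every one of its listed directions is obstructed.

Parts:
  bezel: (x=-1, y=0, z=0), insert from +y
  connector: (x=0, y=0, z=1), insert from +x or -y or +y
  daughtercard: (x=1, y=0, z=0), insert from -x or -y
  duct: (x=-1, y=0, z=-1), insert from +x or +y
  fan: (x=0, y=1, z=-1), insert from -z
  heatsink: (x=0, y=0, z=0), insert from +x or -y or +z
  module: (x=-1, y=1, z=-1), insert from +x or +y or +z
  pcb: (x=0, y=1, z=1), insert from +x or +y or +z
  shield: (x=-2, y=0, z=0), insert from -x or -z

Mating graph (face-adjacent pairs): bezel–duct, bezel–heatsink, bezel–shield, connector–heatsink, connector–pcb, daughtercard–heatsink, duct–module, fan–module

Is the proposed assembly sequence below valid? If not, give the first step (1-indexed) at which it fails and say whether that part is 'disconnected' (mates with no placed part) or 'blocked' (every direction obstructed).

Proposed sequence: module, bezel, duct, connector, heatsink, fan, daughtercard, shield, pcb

Invalid at step 2 (disconnected)

1. module@(-1, 1, -1) [+x clear] — {module}
2. bezel@(-1, 0, 0) — no placed neighbour ⇒ disconnected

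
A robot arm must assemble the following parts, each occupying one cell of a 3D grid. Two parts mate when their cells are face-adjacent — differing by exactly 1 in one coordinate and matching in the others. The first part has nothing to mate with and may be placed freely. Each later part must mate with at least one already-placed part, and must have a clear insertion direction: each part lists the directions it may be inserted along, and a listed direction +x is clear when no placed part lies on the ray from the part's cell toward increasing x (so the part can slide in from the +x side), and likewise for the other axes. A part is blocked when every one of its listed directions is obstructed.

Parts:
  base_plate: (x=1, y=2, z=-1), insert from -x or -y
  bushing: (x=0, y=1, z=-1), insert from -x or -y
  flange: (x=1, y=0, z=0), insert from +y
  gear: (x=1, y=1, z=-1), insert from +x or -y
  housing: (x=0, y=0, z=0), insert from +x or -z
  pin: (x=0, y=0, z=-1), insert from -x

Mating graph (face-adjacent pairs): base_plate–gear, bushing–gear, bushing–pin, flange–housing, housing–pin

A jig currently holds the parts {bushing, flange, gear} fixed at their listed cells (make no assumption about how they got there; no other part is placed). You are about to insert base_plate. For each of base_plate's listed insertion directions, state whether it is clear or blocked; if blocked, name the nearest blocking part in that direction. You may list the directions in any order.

-x: clear; -y: blocked by gear

-x: ray from base_plate(1, 2, -1) has no placed part ⇒ clear
-y: nearest on ray is gear@(1, 1, -1) ⇒ blocked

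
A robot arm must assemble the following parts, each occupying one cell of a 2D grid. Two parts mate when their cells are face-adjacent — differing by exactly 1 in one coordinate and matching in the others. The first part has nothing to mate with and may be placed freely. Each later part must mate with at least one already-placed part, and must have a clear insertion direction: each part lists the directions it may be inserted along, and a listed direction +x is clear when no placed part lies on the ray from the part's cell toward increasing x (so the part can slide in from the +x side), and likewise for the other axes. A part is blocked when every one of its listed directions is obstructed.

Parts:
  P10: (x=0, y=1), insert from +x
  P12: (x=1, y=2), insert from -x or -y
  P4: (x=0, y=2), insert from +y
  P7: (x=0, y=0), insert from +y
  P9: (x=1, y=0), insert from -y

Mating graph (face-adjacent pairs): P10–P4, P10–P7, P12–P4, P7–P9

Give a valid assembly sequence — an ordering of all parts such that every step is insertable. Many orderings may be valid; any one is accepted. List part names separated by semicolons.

P7; P10; P4; P12; P9

1. P7@(0, 0) [+y clear] — {P7}
2. P10@(0, 1) [+x clear] — {P10, P7}
3. P4@(0, 2) [+y clear] — {P10, P4, P7}
4. P12@(1, 2) [-y clear] — {P10, P12, P4, P7}
5. P9@(1, 0) [-y clear] — {P10, P12, P4, P7, P9}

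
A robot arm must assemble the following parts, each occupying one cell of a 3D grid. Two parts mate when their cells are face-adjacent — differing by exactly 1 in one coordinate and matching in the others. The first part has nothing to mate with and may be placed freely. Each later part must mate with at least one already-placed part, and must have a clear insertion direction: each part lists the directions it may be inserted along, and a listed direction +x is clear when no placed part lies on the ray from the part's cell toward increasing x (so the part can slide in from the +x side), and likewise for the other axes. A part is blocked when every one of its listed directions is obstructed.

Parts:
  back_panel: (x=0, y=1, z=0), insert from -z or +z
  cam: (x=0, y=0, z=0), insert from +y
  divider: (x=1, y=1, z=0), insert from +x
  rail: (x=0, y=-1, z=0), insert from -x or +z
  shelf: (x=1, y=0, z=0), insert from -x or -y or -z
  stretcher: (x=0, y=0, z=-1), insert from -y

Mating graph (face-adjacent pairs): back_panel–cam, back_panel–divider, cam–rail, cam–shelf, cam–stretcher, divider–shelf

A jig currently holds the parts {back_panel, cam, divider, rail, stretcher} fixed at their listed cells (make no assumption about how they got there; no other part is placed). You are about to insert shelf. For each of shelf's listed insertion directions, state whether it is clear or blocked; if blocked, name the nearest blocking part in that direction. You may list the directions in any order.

-x: nearest on ray is cam@(0, 0, 0) ⇒ blocked
-y: ray from shelf(1, 0, 0) has no placed part ⇒ clear
-z: ray from shelf(1, 0, 0) has no placed part ⇒ clear

-x: blocked by cam; -y: clear; -z: clear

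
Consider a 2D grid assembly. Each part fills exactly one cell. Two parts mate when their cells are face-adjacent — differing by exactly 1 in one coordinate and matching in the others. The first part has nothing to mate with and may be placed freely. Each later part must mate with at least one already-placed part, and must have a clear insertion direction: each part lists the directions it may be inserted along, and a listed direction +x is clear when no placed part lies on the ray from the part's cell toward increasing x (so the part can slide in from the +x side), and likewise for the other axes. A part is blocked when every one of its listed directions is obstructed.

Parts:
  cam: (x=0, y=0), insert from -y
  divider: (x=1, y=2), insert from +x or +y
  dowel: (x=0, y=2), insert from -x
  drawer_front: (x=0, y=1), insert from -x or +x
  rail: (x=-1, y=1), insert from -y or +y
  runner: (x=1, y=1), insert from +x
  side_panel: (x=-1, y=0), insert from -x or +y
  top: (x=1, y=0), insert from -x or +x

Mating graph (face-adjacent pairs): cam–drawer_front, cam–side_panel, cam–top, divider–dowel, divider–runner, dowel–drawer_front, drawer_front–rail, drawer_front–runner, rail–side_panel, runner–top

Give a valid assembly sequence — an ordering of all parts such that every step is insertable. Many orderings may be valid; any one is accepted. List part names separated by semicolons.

dowel; divider; runner; top; cam; side_panel; drawer_front; rail

1. dowel@(0, 2) [-x clear] — {dowel}
2. divider@(1, 2) [+x clear] — {divider, dowel}
3. runner@(1, 1) [+x clear] — {divider, dowel, runner}
4. top@(1, 0) [-x clear] — {divider, dowel, runner, top}
5. cam@(0, 0) [-y clear] — {cam, divider, dowel, runner, top}
6. side_panel@(-1, 0) [-x clear] — {cam, divider, dowel, runner, side_panel, top}
7. drawer_front@(0, 1) [-x clear] — {cam, divider, dowel, drawer_front, runner, side_panel, top}
8. rail@(-1, 1) [+y clear] — {cam, divider, dowel, drawer_front, rail, runner, side_panel, top}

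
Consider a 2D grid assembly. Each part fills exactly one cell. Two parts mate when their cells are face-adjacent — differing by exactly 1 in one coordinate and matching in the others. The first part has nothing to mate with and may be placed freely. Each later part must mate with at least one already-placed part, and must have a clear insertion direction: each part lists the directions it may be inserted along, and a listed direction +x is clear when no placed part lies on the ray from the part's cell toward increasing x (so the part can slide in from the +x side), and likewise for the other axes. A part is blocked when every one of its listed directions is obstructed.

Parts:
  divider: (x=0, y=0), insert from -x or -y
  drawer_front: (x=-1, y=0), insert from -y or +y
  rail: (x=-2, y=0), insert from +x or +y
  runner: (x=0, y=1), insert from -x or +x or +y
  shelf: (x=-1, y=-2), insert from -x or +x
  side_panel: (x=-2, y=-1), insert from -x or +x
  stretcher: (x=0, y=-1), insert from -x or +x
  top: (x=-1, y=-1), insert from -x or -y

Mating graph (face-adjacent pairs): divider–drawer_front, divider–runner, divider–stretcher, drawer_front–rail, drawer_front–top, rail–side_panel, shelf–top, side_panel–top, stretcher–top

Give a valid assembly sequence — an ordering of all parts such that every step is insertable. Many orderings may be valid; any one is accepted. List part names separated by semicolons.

1. stretcher@(0, -1) [-x clear] — {stretcher}
2. top@(-1, -1) [-x clear] — {stretcher, top}
3. side_panel@(-2, -1) [-x clear] — {side_panel, stretcher, top}
4. shelf@(-1, -2) [-x clear] — {shelf, side_panel, stretcher, top}
5. divider@(0, 0) [-x clear] — {divider, shelf, side_panel, stretcher, top}
6. runner@(0, 1) [-x clear] — {divider, runner, shelf, side_panel, stretcher, top}
7. rail@(-2, 0) [+y clear] — {divider, rail, runner, shelf, side_panel, stretcher, top}
8. drawer_front@(-1, 0) [+y clear] — {divider, drawer_front, rail, runner, shelf, side_panel, stretcher, top}

stretcher; top; side_panel; shelf; divider; runner; rail; drawer_front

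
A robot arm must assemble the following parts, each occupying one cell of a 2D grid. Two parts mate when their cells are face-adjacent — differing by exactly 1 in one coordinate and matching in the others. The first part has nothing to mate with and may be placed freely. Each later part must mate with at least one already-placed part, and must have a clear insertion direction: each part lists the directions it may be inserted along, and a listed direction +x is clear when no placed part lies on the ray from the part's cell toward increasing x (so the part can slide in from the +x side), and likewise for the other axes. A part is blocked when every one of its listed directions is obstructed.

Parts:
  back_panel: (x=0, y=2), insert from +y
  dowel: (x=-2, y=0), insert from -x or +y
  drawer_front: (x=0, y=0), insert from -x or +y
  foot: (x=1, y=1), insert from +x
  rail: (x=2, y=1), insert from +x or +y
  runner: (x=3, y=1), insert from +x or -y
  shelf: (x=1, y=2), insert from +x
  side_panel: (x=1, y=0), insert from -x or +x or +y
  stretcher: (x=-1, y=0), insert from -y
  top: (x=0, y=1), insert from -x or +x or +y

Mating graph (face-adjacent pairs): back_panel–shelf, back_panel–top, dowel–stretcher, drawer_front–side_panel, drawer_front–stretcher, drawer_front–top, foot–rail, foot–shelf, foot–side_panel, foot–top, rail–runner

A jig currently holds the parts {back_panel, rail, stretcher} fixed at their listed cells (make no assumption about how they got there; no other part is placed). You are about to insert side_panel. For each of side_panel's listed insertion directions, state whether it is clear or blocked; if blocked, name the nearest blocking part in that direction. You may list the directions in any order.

+x: clear; +y: clear; -x: blocked by stretcher

-x: nearest on ray is stretcher@(-1, 0) ⇒ blocked
+x: ray from side_panel(1, 0) has no placed part ⇒ clear
+y: ray from side_panel(1, 0) has no placed part ⇒ clear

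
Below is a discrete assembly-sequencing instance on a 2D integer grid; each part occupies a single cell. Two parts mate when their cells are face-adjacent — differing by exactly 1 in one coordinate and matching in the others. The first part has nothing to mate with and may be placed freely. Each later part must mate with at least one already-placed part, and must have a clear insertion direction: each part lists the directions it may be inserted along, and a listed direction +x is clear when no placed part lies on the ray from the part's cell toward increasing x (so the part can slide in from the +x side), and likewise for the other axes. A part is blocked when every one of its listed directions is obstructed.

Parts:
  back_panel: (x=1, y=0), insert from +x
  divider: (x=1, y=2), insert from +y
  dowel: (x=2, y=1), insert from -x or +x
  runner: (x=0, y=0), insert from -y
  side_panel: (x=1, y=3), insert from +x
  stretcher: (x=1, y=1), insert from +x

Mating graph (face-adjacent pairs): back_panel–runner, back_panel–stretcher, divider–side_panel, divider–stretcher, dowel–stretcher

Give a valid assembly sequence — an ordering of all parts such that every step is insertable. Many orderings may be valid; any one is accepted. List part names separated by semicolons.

stretcher; dowel; back_panel; runner; divider; side_panel

1. stretcher@(1, 1) [+x clear] — {stretcher}
2. dowel@(2, 1) [+x clear] — {dowel, stretcher}
3. back_panel@(1, 0) [+x clear] — {back_panel, dowel, stretcher}
4. runner@(0, 0) [-y clear] — {back_panel, dowel, runner, stretcher}
5. divider@(1, 2) [+y clear] — {back_panel, divider, dowel, runner, stretcher}
6. side_panel@(1, 3) [+x clear] — {back_panel, divider, dowel, runner, side_panel, stretcher}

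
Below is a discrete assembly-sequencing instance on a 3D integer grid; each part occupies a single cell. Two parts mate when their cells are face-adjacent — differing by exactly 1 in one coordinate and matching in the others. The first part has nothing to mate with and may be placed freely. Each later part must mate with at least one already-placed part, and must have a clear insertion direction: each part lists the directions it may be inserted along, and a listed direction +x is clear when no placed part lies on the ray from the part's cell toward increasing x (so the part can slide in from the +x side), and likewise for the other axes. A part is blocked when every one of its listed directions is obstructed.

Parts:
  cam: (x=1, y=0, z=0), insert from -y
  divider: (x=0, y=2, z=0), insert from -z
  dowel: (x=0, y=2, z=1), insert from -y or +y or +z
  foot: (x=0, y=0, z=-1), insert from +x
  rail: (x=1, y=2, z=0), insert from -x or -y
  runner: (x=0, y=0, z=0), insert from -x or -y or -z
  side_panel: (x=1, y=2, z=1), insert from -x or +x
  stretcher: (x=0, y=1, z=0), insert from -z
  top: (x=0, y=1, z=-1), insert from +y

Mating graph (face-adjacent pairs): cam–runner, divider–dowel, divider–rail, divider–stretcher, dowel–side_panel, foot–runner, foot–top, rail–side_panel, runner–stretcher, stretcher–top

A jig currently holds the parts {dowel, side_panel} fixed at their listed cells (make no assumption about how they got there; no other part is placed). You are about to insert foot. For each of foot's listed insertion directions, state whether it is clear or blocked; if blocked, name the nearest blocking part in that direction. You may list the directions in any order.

+x: clear

+x: ray from foot(0, 0, -1) has no placed part ⇒ clear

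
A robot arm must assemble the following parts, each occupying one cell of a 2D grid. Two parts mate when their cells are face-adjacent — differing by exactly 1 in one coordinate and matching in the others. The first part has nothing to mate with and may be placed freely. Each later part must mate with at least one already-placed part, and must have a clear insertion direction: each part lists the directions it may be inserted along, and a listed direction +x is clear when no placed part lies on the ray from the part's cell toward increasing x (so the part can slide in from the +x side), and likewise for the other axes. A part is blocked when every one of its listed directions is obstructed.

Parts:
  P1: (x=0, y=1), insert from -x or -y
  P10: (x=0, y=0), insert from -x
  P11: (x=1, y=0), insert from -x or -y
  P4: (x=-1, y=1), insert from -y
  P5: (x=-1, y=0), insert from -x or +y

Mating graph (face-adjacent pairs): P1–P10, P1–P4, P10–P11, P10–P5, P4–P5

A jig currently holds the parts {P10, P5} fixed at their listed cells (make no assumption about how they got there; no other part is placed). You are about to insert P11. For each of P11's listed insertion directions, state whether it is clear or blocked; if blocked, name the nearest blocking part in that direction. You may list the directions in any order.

-x: nearest on ray is P10@(0, 0) ⇒ blocked
-y: ray from P11(1, 0) has no placed part ⇒ clear

-x: blocked by P10; -y: clear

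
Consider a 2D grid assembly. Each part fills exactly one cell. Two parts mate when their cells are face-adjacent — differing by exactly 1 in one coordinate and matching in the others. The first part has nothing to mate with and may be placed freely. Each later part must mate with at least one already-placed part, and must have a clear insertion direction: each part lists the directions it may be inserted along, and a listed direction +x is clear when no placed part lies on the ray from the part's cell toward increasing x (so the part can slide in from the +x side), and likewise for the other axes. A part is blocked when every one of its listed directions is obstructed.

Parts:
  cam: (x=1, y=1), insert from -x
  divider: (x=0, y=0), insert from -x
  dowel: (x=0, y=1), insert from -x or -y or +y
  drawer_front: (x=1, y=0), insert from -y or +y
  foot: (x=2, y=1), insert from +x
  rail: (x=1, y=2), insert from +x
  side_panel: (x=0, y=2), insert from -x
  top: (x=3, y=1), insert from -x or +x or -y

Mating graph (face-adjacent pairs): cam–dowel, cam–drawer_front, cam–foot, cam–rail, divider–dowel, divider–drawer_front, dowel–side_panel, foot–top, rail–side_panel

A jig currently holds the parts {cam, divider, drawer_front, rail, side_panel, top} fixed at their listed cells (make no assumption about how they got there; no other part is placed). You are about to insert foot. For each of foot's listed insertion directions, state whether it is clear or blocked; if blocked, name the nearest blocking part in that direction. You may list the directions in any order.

+x: blocked by top

+x: nearest on ray is top@(3, 1) ⇒ blocked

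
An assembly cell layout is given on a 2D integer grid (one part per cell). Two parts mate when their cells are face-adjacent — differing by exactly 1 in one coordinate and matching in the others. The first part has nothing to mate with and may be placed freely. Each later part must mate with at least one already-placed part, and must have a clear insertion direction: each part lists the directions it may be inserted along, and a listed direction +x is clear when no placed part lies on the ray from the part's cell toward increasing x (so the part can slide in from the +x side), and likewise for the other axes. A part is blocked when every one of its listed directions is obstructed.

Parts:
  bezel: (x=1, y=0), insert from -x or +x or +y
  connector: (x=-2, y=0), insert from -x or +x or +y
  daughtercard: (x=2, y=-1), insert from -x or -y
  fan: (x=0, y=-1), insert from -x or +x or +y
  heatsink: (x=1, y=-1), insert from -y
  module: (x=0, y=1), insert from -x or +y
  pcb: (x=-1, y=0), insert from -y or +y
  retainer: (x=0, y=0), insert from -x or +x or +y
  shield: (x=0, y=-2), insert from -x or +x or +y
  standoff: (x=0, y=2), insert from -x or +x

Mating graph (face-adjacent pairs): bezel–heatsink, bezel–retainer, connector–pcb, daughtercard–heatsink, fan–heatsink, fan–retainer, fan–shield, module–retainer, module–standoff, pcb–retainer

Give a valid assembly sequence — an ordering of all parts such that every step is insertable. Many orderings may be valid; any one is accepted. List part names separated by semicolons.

1. shield@(0, -2) [-x clear] — {shield}
2. fan@(0, -1) [-x clear] — {fan, shield}
3. retainer@(0, 0) [-x clear] — {fan, retainer, shield}
4. bezel@(1, 0) [+x clear] — {bezel, fan, retainer, shield}
5. pcb@(-1, 0) [-y clear] — {bezel, fan, pcb, retainer, shield}
6. connector@(-2, 0) [-x clear] — {bezel, connector, fan, pcb, retainer, shield}
7. heatsink@(1, -1) [-y clear] — {bezel, connector, fan, heatsink, pcb, retainer, shield}
8. daughtercard@(2, -1) [-y clear] — {bezel, connector, daughtercard, fan, heatsink, pcb, retainer, shield}
9. module@(0, 1) [-x clear] — {bezel, connector, daughtercard, fan, heatsink, module, pcb, retainer, shield}
10. standoff@(0, 2) [-x clear] — {bezel, connector, daughtercard, fan, heatsink, module, pcb, retainer, shield, standoff}

shield; fan; retainer; bezel; pcb; connector; heatsink; daughtercard; module; standoff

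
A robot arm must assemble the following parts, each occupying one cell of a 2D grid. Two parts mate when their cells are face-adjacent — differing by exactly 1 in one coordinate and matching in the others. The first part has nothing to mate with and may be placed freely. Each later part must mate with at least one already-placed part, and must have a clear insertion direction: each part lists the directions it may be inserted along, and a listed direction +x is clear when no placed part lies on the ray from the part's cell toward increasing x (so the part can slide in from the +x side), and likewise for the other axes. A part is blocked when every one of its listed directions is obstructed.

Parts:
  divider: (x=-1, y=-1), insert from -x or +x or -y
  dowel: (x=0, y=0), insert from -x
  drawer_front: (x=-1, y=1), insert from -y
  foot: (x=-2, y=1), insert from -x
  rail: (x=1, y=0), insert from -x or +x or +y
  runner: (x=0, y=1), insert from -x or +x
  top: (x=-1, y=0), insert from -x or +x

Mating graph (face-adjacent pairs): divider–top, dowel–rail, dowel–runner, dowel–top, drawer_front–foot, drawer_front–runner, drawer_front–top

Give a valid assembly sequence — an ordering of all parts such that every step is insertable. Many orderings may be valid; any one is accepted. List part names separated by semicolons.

1. rail@(1, 0) [-x clear] — {rail}
2. dowel@(0, 0) [-x clear] — {dowel, rail}
3. runner@(0, 1) [-x clear] — {dowel, rail, runner}
4. drawer_front@(-1, 1) [-y clear] — {dowel, drawer_front, rail, runner}
5. foot@(-2, 1) [-x clear] — {dowel, drawer_front, foot, rail, runner}
6. top@(-1, 0) [-x clear] — {dowel, drawer_front, foot, rail, runner, top}
7. divider@(-1, -1) [-x clear] — {divider, dowel, drawer_front, foot, rail, runner, top}

rail; dowel; runner; drawer_front; foot; top; divider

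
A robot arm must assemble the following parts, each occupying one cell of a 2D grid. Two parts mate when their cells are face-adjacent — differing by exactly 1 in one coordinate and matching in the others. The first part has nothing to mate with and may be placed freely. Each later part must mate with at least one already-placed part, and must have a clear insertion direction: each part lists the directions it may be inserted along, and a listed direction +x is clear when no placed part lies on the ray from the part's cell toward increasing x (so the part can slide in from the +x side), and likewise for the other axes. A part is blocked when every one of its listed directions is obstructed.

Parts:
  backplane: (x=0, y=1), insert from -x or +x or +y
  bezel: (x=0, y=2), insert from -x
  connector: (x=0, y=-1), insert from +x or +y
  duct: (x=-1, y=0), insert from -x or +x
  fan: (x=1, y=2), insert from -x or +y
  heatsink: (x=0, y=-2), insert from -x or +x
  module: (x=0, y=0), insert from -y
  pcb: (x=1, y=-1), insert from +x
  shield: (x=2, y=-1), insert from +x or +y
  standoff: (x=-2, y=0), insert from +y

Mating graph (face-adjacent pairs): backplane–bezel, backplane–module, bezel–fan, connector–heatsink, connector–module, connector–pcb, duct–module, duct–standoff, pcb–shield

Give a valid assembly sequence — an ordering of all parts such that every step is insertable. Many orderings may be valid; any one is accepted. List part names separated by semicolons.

1. module@(0, 0) [-y clear] — {module}
2. connector@(0, -1) [+x clear] — {connector, module}
3. heatsink@(0, -2) [-x clear] — {connector, heatsink, module}
4. pcb@(1, -1) [+x clear] — {connector, heatsink, module, pcb}
5. duct@(-1, 0) [-x clear] — {connector, duct, heatsink, module, pcb}
6. shield@(2, -1) [+x clear] — {connector, duct, heatsink, module, pcb, shield}
7. backplane@(0, 1) [-x clear] — {backplane, connector, duct, heatsink, module, pcb, shield}
8. bezel@(0, 2) [-x clear] — {backplane, bezel, connector, duct, heatsink, module, pcb, shield}
9. standoff@(-2, 0) [+y clear] — {backplane, bezel, connector, duct, heatsink, module, pcb, shield, standoff}
10. fan@(1, 2) [+y clear] — {backplane, bezel, connector, duct, fan, heatsink, module, pcb, shield, standoff}

module; connector; heatsink; pcb; duct; shield; backplane; bezel; standoff; fan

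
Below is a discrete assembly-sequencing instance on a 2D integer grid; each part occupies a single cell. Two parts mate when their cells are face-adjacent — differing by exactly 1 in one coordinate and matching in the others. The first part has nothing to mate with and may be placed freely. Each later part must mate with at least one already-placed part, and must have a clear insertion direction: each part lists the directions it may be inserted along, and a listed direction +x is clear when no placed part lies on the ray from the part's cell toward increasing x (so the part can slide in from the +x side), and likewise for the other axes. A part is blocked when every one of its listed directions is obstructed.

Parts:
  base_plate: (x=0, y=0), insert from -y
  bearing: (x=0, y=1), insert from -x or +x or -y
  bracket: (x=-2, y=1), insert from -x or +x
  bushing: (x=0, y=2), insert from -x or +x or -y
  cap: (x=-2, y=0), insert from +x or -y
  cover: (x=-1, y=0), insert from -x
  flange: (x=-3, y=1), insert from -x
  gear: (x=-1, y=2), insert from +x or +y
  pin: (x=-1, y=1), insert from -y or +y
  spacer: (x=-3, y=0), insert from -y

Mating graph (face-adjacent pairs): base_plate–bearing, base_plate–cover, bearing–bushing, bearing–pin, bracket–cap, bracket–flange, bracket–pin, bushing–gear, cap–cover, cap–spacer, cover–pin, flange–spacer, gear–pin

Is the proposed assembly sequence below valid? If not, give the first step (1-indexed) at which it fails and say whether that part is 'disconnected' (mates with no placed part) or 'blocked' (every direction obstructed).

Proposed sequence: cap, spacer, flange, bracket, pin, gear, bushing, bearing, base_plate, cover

1. cap@(-2, 0) [+x clear] — {cap}
2. spacer@(-3, 0) [-y clear] — {cap, spacer}
3. flange@(-3, 1) [-x clear] — {cap, flange, spacer}
4. bracket@(-2, 1) [+x clear] — {bracket, cap, flange, spacer}
5. pin@(-1, 1) [-y clear] — {bracket, cap, flange, pin, spacer}
6. gear@(-1, 2) [+x clear] — {bracket, cap, flange, gear, pin, spacer}
7. bushing@(0, 2) [+x clear] — {bracket, bushing, cap, flange, gear, pin, spacer}
8. bearing@(0, 1) [+x clear] — {bearing, bracket, bushing, cap, flange, gear, pin, spacer}
9. base_plate@(0, 0) [-y clear] — {base_plate, bearing, bracket, bushing, cap, flange, gear, pin, spacer}
10. cover@(-1, 0) — -x all obstructed ⇒ blocked

Invalid at step 10 (blocked)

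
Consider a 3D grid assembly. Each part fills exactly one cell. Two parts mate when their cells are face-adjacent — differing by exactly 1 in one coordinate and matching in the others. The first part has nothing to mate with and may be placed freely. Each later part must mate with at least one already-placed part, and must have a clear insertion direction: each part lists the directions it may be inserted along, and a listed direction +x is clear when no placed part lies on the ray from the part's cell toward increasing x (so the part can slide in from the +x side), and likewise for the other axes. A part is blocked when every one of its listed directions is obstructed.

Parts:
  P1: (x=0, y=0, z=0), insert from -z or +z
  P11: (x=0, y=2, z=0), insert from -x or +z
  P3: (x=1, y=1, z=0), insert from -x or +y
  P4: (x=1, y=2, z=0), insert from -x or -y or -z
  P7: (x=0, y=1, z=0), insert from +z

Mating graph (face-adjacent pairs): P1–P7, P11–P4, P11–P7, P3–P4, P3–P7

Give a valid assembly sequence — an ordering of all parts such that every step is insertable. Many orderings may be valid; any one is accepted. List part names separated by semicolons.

P11; P7; P1; P3; P4

1. P11@(0, 2, 0) [-x clear] — {P11}
2. P7@(0, 1, 0) [+z clear] — {P11, P7}
3. P1@(0, 0, 0) [-z clear] — {P1, P11, P7}
4. P3@(1, 1, 0) [+y clear] — {P1, P11, P3, P7}
5. P4@(1, 2, 0) [-z clear] — {P1, P11, P3, P4, P7}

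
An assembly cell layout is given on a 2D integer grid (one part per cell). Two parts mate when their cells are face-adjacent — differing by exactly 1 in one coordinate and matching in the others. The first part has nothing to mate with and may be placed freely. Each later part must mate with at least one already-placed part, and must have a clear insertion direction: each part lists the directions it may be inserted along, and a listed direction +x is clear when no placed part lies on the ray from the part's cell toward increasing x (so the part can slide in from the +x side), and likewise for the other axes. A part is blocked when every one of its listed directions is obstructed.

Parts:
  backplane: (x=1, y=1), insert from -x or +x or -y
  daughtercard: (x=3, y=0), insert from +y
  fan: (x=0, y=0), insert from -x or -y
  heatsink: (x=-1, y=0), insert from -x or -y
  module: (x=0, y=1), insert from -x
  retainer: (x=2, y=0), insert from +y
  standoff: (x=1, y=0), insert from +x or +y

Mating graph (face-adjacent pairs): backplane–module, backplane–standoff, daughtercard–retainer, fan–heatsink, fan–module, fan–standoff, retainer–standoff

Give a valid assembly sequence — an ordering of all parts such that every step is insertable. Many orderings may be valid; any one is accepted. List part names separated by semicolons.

1. module@(0, 1) [-x clear] — {module}
2. backplane@(1, 1) [+x clear] — {backplane, module}
3. standoff@(1, 0) [+x clear] — {backplane, module, standoff}
4. fan@(0, 0) [-x clear] — {backplane, fan, module, standoff}
5. retainer@(2, 0) [+y clear] — {backplane, fan, module, retainer, standoff}
6. daughtercard@(3, 0) [+y clear] — {backplane, daughtercard, fan, module, retainer, standoff}
7. heatsink@(-1, 0) [-x clear] — {backplane, daughtercard, fan, heatsink, module, retainer, standoff}

module; backplane; standoff; fan; retainer; daughtercard; heatsink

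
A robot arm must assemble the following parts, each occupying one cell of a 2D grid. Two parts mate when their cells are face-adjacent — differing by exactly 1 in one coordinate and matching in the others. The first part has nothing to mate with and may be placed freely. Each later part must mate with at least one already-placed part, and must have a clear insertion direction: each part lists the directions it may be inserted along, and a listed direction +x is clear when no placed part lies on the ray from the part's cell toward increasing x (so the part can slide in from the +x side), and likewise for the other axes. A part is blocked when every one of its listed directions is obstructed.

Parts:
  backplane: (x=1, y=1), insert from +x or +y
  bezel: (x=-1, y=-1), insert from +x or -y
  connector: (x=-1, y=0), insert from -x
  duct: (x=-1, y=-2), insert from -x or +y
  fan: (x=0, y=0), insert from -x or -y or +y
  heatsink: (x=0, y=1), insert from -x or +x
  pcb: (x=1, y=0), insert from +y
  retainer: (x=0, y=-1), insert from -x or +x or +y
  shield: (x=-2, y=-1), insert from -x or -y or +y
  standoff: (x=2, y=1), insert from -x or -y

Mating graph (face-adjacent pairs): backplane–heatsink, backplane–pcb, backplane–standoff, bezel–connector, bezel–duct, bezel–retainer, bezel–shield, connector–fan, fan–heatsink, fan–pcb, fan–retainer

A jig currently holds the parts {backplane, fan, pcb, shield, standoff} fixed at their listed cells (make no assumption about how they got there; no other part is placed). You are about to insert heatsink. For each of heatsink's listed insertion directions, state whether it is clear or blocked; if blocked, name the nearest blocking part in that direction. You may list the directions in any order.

+x: blocked by backplane; -x: clear

-x: ray from heatsink(0, 1) has no placed part ⇒ clear
+x: nearest on ray is backplane@(1, 1) ⇒ blocked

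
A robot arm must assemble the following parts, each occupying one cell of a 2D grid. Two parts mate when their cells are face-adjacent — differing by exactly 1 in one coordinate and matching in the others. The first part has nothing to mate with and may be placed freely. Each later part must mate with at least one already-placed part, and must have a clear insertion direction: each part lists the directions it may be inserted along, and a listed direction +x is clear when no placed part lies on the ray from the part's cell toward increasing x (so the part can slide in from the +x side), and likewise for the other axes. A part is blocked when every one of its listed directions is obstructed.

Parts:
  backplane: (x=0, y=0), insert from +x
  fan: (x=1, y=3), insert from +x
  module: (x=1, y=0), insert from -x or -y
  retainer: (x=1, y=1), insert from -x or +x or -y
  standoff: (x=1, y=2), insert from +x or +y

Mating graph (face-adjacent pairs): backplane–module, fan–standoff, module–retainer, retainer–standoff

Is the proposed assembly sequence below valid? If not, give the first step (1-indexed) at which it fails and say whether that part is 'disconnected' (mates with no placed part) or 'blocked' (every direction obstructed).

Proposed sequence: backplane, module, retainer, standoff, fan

Valid

1. backplane@(0, 0) [+x clear] — {backplane}
2. module@(1, 0) [-y clear] — {backplane, module}
3. retainer@(1, 1) [-x clear] — {backplane, module, retainer}
4. standoff@(1, 2) [+x clear] — {backplane, module, retainer, standoff}
5. fan@(1, 3) [+x clear] — {backplane, fan, module, retainer, standoff}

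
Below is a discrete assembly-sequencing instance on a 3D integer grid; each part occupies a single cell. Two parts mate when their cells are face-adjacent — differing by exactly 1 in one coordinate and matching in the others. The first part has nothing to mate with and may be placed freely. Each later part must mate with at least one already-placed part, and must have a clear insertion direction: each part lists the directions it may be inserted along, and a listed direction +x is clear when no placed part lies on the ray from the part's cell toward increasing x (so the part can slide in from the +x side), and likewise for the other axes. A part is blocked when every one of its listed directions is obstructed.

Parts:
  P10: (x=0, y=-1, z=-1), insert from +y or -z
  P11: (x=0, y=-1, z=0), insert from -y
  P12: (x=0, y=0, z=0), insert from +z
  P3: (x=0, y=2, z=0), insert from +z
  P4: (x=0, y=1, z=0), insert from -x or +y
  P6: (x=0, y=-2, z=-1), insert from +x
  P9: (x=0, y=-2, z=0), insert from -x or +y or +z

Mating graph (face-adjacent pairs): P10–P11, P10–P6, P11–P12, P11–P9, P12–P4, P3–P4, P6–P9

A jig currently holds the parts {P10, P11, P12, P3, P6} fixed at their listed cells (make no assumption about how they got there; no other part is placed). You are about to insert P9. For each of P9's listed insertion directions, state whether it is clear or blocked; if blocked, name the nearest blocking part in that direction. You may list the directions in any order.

+y: blocked by P11; +z: clear; -x: clear

-x: ray from P9(0, -2, 0) has no placed part ⇒ clear
+y: nearest on ray is P11@(0, -1, 0) ⇒ blocked
+z: ray from P9(0, -2, 0) has no placed part ⇒ clear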